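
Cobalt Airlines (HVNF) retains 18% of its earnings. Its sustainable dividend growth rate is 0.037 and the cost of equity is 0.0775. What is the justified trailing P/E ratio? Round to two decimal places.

Payout ratio b = 1 − 0.18 = 0.82.
Justified trailing P/E = b(1+g)/(r−g) = 0.82×(1+0.037)/(0.0775−0.037) = 20.9960

21.00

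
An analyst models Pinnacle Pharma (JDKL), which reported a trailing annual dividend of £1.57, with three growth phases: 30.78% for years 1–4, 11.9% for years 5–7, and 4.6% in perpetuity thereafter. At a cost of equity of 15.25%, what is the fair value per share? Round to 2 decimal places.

Three-stage DDM. Project D₁…D_7; terminal Gordon value at t=7 with g = 0.046; discount at r = 0.1525.
D_1 = 2.0532
D_2 = 2.6852
D_3 = 3.5118
D_4 = 4.5927
D_5 = 5.1392
D_6 = 5.7508
D_7 = 6.4351
TV_7 = 6.7311/(0.1525−0.046) = 63.2029
P₀ = Σ Dₜ/(1+r)ᵗ + TV_7/(1+r)^7 = 39.4665

£39.47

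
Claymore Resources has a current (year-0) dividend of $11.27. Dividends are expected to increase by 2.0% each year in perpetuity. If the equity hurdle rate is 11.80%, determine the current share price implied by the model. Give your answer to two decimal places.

Gordon growth model: P₀ = D₁/(r − g). D₁ = 11.27 × (1 + 0.02) = 11.4954.
P₀ = 11.4954 / (0.118 − 0.02) = 11.4954 / 0.098 = 117.3000

$117.30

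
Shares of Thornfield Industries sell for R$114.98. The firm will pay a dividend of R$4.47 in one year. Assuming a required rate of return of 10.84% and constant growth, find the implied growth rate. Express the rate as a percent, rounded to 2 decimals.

From P₀ = D₁/(r − g), the implied growth is g = r − D₁/P₀.
g = 0.1084 − 4.47/114.98 = 0.1084 − 0.03888 = 0.06952

6.95%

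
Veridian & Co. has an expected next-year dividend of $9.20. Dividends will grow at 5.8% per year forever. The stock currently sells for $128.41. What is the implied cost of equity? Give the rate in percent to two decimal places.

12.96%

Rearranging the constant-growth DDM: r = D₁/P₀ + g.
r = 9.2000 / 128.41 + 0.058 = 0.07165 + 0.058 = 0.12965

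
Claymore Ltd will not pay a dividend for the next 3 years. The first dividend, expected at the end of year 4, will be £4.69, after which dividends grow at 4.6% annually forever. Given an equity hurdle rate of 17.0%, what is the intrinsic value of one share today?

Deferred-dividend DDM. At t=3 the remaining stream is a growing perpetuity with first payment D_4 = 4.69.
V_3 = D_4/(r−g) = 4.69/(0.17−0.046) = 37.8226
P₀ = V_3/(1+r)^3 = 37.8226/(1+0.17)^3 = 23.6153

£23.62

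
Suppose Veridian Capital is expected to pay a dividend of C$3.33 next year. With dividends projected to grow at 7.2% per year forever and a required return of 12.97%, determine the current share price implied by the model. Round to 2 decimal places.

C$57.71

Gordon growth model: P₀ = D₁/(r − g), with D₁ = 3.33 given directly.
P₀ = 3.3300 / (0.1297 − 0.072) = 3.3300 / 0.0577 = 57.7123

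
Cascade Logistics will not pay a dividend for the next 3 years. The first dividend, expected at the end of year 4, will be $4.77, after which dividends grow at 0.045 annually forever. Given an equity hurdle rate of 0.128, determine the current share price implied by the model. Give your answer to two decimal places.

$40.04

Deferred-dividend DDM. At t=3 the remaining stream is a growing perpetuity with first payment D_4 = 4.77.
V_3 = D_4/(r−g) = 4.77/(0.128−0.045) = 57.4699
P₀ = V_3/(1+r)^3 = 57.4699/(1+0.128)^3 = 40.0417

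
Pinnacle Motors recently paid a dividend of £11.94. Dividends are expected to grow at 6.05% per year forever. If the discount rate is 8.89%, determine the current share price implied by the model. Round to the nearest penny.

£445.86

Gordon growth model: P₀ = D₁/(r − g). D₁ = 11.94 × (1 + 0.0605) = 12.6624.
P₀ = 12.6624 / (0.0889 − 0.0605) = 12.6624 / 0.0284 = 445.8581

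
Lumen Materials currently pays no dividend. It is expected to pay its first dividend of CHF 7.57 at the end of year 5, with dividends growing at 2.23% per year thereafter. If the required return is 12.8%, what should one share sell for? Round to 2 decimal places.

Deferred-dividend DDM. At t=4 the remaining stream is a growing perpetuity with first payment D_5 = 7.57.
V_4 = D_5/(r−g) = 7.57/(0.128−0.0223) = 71.6178
P₀ = V_4/(1+r)^4 = 71.6178/(1+0.128)^4 = 44.2369

CHF 44.24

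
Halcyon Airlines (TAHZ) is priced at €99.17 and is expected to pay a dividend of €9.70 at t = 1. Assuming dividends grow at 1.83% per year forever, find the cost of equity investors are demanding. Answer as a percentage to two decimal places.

11.61%

Rearranging the constant-growth DDM: r = D₁/P₀ + g.
r = 9.7000 / 99.17 + 0.0183 = 0.09781 + 0.0183 = 0.11611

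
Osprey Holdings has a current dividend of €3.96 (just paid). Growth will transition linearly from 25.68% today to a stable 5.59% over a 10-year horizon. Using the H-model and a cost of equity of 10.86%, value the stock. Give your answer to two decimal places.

€154.82

H-model: P₀ = D₀[(1+g_L) + H(g_S−g_L)]/(r−g_L), with H = 10/2 = 5.
P₀ = 3.96 × [(1+0.0559) + 5×(0.2568−0.0559)] / (0.1086−0.0559)
   = 3.96 × 2.0604 / 0.0527 = 154.8232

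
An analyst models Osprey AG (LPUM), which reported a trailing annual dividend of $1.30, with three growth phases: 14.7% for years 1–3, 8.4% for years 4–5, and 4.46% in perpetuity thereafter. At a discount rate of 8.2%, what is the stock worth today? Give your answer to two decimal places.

Three-stage DDM. Project D₁…D_5; terminal Gordon value at t=5 with g = 0.0446; discount at r = 0.082.
D_1 = 1.4911
D_2 = 1.7103
D_3 = 1.9617
D_4 = 2.1265
D_5 = 2.3051
TV_5 = 2.4079/(0.082−0.0446) = 64.3829
P₀ = Σ Dₜ/(1+r)ᵗ + TV_5/(1+r)^5 = 50.9080

$50.91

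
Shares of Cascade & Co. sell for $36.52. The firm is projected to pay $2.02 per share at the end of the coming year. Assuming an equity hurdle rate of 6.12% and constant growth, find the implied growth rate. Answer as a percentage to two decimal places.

From P₀ = D₁/(r − g), the implied growth is g = r − D₁/P₀.
g = 0.0612 − 2.02/36.52 = 0.0612 − 0.05531 = 0.00589

0.59%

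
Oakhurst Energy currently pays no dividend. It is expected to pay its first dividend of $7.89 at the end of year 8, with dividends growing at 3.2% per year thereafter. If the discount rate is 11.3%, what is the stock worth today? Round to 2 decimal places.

$46.04

Deferred-dividend DDM. At t=7 the remaining stream is a growing perpetuity with first payment D_8 = 7.89.
V_7 = D_8/(r−g) = 7.89/(0.113−0.032) = 97.4074
P₀ = V_7/(1+r)^7 = 97.4074/(1+0.113)^7 = 46.0390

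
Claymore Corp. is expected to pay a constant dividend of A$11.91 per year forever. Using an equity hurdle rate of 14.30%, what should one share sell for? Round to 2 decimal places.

Zero-growth DDM (perpetuity): P₀ = D/r = 11.91 / 0.143 = 83.2867

A$83.29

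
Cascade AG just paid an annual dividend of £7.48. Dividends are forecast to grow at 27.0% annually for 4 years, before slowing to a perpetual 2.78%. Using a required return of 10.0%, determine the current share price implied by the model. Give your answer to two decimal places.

Two-stage DDM. Project D₁…D_4 at 0.27, terminal growth 0.0278, discount at r = 0.1.
D_1 = 9.4996
D_2 = 12.0645
D_3 = 15.3219
D_4 = 19.4588
Terminal value at t=4: TV = D_5/(r−g) = 19.9998/(0.1−0.0278) = 277.0052
P₀ = 9.4996/(1+0.1)^1 + 12.0645/(1+0.1)^2 + 15.3219/(1+0.1)^3 + 19.4588/(1+0.1)^4 + 277.0052/(1+0.1)^4 = 232.6071

£232.61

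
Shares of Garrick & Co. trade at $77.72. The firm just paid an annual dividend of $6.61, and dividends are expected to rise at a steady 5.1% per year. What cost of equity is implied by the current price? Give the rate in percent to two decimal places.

14.04%

Rearranging the constant-growth DDM: r = D₁/P₀ + g.
D₁ = 6.61 × (1 + 0.051) = 6.9471.
r = 6.9471 / 77.72 + 0.051 = 0.08939 + 0.051 = 0.14039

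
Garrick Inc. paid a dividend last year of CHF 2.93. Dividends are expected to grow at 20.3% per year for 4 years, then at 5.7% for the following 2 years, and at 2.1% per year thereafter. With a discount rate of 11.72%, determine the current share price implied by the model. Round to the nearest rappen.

CHF 58.83

Three-stage DDM. Project D₁…D_6; terminal Gordon value at t=6 with g = 0.021; discount at r = 0.1172.
D_1 = 3.5248
D_2 = 4.2403
D_3 = 5.1011
D_4 = 6.1366
D_5 = 6.4864
D_6 = 6.8561
TV_6 = 7.0001/(0.1172−0.021) = 72.7664
P₀ = Σ Dₜ/(1+r)ᵗ + TV_6/(1+r)^6 = 58.8264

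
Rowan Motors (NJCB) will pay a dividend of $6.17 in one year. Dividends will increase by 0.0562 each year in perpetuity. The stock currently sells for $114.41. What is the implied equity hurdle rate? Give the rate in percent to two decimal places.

Rearranging the constant-growth DDM: r = D₁/P₀ + g.
r = 6.1700 / 114.41 + 0.0562 = 0.05393 + 0.0562 = 0.11013

11.01%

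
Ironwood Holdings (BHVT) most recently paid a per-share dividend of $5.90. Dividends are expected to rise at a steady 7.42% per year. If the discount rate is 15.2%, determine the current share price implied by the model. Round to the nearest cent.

Gordon growth model: P₀ = D₁/(r − g). D₁ = 5.90 × (1 + 0.0742) = 6.3378.
P₀ = 6.3378 / (0.152 − 0.0742) = 6.3378 / 0.0778 = 81.4625

$81.46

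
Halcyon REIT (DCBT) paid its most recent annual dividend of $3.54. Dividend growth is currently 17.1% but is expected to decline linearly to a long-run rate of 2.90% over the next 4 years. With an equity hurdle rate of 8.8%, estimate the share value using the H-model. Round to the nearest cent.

$78.78

H-model: P₀ = D₀[(1+g_L) + H(g_S−g_L)]/(r−g_L), with H = 4/2 = 2.
P₀ = 3.54 × [(1+0.029) + 2×(0.171−0.029)] / (0.088−0.029)
   = 3.54 × 1.3130 / 0.059 = 78.7800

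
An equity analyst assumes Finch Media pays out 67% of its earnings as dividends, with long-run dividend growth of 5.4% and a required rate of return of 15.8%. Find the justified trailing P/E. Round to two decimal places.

Justified trailing P/E = b(1+g)/(r−g) = 0.67×(1+0.054)/(0.158−0.054) = 6.7902

6.79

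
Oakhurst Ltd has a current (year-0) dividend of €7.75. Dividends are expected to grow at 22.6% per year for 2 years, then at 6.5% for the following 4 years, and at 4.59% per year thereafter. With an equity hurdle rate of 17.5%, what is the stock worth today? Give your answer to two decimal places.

Three-stage DDM. Project D₁…D_6; terminal Gordon value at t=6 with g = 0.0459; discount at r = 0.175.
D_1 = 9.5015
D_2 = 11.6488
D_3 = 12.4060
D_4 = 13.2124
D_5 = 14.0712
D_6 = 14.9858
TV_6 = 15.6737/(0.175−0.0459) = 121.4074
P₀ = Σ Dₜ/(1+r)ᵗ + TV_6/(1+r)^6 = 89.2135

€89.21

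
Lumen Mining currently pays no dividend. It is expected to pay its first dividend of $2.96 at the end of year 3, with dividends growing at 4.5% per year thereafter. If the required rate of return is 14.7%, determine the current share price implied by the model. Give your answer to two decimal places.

$22.06

Deferred-dividend DDM. At t=2 the remaining stream is a growing perpetuity with first payment D_3 = 2.96.
V_2 = D_3/(r−g) = 2.96/(0.147−0.045) = 29.0196
P₀ = V_2/(1+r)^2 = 29.0196/(1+0.147)^2 = 22.0579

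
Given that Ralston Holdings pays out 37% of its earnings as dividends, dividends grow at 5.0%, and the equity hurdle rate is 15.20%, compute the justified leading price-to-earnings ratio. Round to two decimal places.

3.63

Justified leading P/E = b/(r−g) = 0.37/(0.152−0.05) = 3.6275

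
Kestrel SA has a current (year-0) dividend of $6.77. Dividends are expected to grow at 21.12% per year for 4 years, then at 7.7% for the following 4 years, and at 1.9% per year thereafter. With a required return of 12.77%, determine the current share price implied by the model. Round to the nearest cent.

$134.90

Three-stage DDM. Project D₁…D_8; terminal Gordon value at t=8 with g = 0.019; discount at r = 0.1277.
D_1 = 8.1998
D_2 = 9.9316
D_3 = 12.0292
D_4 = 14.5698
D_5 = 15.6916
D_6 = 16.8999
D_7 = 18.2012
D_8 = 19.6027
TV_8 = 19.9751/(0.1277−0.019) = 183.7636
P₀ = Σ Dₜ/(1+r)ᵗ + TV_8/(1+r)^8 = 134.9022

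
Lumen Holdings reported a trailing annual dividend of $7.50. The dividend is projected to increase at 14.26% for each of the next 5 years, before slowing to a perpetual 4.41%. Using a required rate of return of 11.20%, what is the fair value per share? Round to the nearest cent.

$172.81

Two-stage DDM. Project D₁…D_5 at 0.1426, terminal growth 0.0441, discount at r = 0.112.
D_1 = 8.5695
D_2 = 9.7915
D_3 = 11.1878
D_4 = 12.7832
D_5 = 14.6060
Terminal value at t=5: TV = D_6/(r−g) = 15.2502/(0.112−0.0441) = 224.5974
P₀ = 8.5695/(1+0.112)^1 + 9.7915/(1+0.112)^2 + 11.1878/(1+0.112)^3 + 12.7832/(1+0.112)^4 + 14.6060/(1+0.112)^5 + 224.5974/(1+0.112)^5 = 172.8050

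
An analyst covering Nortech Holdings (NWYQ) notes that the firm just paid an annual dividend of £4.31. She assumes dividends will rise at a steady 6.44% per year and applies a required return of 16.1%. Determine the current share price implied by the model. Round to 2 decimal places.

Gordon growth model: P₀ = D₁/(r − g). D₁ = 4.31 × (1 + 0.0644) = 4.5876.
P₀ = 4.5876 / (0.161 − 0.0644) = 4.5876 / 0.0966 = 47.4903

£47.49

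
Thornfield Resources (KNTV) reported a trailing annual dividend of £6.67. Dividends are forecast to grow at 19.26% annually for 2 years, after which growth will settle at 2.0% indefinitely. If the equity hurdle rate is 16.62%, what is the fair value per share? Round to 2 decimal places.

Two-stage DDM. Project D₁…D_2 at 0.1926, terminal growth 0.02, discount at r = 0.1662.
D_1 = 7.9546
D_2 = 9.4867
Terminal value at t=2: TV = D_3/(r−g) = 9.6764/(0.1662−0.02) = 66.1863
P₀ = 7.9546/(1+0.1662)^1 + 9.4867/(1+0.1662)^2 + 66.1863/(1+0.1662)^2 = 62.4620

£62.46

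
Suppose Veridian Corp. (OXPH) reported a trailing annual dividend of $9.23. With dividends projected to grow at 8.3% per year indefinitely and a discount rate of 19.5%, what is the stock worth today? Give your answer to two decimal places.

Gordon growth model: P₀ = D₁/(r − g). D₁ = 9.23 × (1 + 0.083) = 9.9961.
P₀ = 9.9961 / (0.195 − 0.083) = 9.9961 / 0.112 = 89.2508

$89.25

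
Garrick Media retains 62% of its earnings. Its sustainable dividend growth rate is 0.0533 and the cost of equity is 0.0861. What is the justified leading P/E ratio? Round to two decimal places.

Payout ratio b = 1 − 0.62 = 0.38.
Justified leading P/E = b/(r−g) = 0.38/(0.0861−0.0533) = 11.5854

11.59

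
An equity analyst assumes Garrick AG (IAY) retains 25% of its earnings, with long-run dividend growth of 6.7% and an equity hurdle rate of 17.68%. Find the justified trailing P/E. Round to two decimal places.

7.29

Payout ratio b = 1 − 0.25 = 0.75.
Justified trailing P/E = b(1+g)/(r−g) = 0.75×(1+0.067)/(0.1768−0.067) = 7.2883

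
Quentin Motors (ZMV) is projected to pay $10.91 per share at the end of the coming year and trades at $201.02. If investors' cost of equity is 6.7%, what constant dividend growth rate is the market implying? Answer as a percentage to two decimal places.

1.27%

From P₀ = D₁/(r − g), the implied growth is g = r − D₁/P₀.
g = 0.067 − 10.91/201.02 = 0.067 − 0.05427 = 0.01273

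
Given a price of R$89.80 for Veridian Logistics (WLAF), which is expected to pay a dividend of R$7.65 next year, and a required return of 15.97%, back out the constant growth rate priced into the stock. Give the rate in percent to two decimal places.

From P₀ = D₁/(r − g), the implied growth is g = r − D₁/P₀.
g = 0.1597 − 7.65/89.80 = 0.1597 − 0.08519 = 0.07451

7.45%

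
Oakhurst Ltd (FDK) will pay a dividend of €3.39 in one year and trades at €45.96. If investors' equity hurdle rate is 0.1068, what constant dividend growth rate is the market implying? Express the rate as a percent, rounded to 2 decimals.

3.30%

From P₀ = D₁/(r − g), the implied growth is g = r − D₁/P₀.
g = 0.1068 − 3.39/45.96 = 0.1068 − 0.07376 = 0.03304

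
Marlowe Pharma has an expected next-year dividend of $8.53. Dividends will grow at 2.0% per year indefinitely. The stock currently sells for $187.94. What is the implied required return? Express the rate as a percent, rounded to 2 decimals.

Rearranging the constant-growth DDM: r = D₁/P₀ + g.
r = 8.5300 / 187.94 + 0.02 = 0.04539 + 0.02 = 0.06539

6.54%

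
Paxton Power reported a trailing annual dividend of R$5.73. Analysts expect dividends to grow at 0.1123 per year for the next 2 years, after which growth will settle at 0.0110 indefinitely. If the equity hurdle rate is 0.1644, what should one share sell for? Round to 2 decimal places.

R$45.16

Two-stage DDM. Project D₁…D_2 at 0.1123, terminal growth 0.011, discount at r = 0.1644.
D_1 = 6.3735
D_2 = 7.0892
Terminal value at t=2: TV = D_3/(r−g) = 7.1672/(0.1644−0.011) = 46.7223
P₀ = 6.3735/(1+0.1644)^1 + 7.0892/(1+0.1644)^2 + 46.7223/(1+0.1644)^2 = 45.1627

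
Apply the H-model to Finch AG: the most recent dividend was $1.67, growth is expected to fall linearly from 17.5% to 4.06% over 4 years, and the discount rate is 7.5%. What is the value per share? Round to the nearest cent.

$63.57

H-model: P₀ = D₀[(1+g_L) + H(g_S−g_L)]/(r−g_L), with H = 4/2 = 2.
P₀ = 1.67 × [(1+0.0406) + 2×(0.175−0.0406)] / (0.075−0.0406)
   = 1.67 × 1.3094 / 0.0344 = 63.5668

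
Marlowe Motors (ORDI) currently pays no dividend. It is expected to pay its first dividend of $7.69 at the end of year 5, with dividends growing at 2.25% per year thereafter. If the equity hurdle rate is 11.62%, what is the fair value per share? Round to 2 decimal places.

$52.87

Deferred-dividend DDM. At t=4 the remaining stream is a growing perpetuity with first payment D_5 = 7.69.
V_4 = D_5/(r−g) = 7.69/(0.1162−0.0225) = 82.0704
P₀ = V_4/(1+r)^4 = 82.0704/(1+0.1162)^4 = 52.8711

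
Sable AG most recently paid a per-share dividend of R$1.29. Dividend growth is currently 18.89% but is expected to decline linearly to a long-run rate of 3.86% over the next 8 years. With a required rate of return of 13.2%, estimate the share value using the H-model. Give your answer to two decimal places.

H-model: P₀ = D₀[(1+g_L) + H(g_S−g_L)]/(r−g_L), with H = 8/2 = 4.
P₀ = 1.29 × [(1+0.0386) + 4×(0.1889−0.0386)] / (0.132−0.0386)
   = 1.29 × 1.6398 / 0.0934 = 22.6482

R$22.65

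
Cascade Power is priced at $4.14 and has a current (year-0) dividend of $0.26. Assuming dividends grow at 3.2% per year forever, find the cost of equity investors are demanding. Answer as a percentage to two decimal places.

Rearranging the constant-growth DDM: r = D₁/P₀ + g.
D₁ = 0.26 × (1 + 0.032) = 0.2683.
r = 0.2683 / 4.14 + 0.032 = 0.06481 + 0.032 = 0.09681

9.68%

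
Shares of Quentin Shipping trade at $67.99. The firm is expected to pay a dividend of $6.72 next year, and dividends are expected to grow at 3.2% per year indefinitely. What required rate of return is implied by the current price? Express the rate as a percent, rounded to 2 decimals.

Rearranging the constant-growth DDM: r = D₁/P₀ + g.
r = 6.7200 / 67.99 + 0.032 = 0.09884 + 0.032 = 0.13084

13.08%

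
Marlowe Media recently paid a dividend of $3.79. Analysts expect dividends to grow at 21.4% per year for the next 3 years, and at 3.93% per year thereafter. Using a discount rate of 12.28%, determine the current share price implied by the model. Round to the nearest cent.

$72.95

Two-stage DDM. Project D₁…D_3 at 0.214, terminal growth 0.0393, discount at r = 0.1228.
D_1 = 4.6011
D_2 = 5.5857
D_3 = 6.7810
Terminal value at t=3: TV = D_4/(r−g) = 7.0475/(0.1228−0.0393) = 84.4014
P₀ = 4.6011/(1+0.1228)^1 + 5.5857/(1+0.1228)^2 + 6.7810/(1+0.1228)^3 + 84.4014/(1+0.1228)^3 = 72.9461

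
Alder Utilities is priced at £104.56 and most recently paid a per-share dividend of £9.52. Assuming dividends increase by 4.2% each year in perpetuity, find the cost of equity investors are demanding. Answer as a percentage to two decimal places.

13.69%

Rearranging the constant-growth DDM: r = D₁/P₀ + g.
D₁ = 9.52 × (1 + 0.042) = 9.9198.
r = 9.9198 / 104.56 + 0.042 = 0.09487 + 0.042 = 0.13687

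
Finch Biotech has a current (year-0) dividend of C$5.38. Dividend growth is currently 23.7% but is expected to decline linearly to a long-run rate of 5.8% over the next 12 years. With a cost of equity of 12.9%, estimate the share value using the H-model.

C$161.55

H-model: P₀ = D₀[(1+g_L) + H(g_S−g_L)]/(r−g_L), with H = 12/2 = 6.
P₀ = 5.38 × [(1+0.058) + 6×(0.237−0.058)] / (0.129−0.058)
   = 5.38 × 2.1320 / 0.071 = 161.5515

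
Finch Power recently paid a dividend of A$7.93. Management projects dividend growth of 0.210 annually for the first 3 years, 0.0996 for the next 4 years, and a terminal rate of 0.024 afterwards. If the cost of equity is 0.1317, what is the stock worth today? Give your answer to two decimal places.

A$145.47

Three-stage DDM. Project D₁…D_7; terminal Gordon value at t=7 with g = 0.024; discount at r = 0.1317.
D_1 = 9.5953
D_2 = 11.6103
D_3 = 14.0485
D_4 = 15.4477
D_5 = 16.9863
D_6 = 18.6781
D_7 = 20.5385
TV_7 = 21.0314/(0.1317−0.024) = 195.2776
P₀ = Σ Dₜ/(1+r)ᵗ + TV_7/(1+r)^7 = 145.4700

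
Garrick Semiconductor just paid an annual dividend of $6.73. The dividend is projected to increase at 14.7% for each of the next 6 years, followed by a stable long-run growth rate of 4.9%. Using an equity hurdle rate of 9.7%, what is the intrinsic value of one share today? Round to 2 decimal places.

$239.51

Two-stage DDM. Project D₁…D_6 at 0.147, terminal growth 0.049, discount at r = 0.097.
D_1 = 7.7193
D_2 = 8.8540
D_3 = 10.1556
D_4 = 11.6485
D_5 = 13.3608
D_6 = 15.3248
Terminal value at t=6: TV = D_7/(r−g) = 16.0757/(0.097−0.049) = 334.9113
P₀ = 7.7193/(1+0.097)^1 + 8.8540/(1+0.097)^2 + 10.1556/(1+0.097)^3 + 11.6485/(1+0.097)^4 + 13.3608/(1+0.097)^5 + 15.3248/(1+0.097)^6 + 334.9113/(1+0.097)^6 = 239.5059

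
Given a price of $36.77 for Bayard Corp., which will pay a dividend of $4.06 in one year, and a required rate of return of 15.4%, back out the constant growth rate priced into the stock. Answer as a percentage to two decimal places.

From P₀ = D₁/(r − g), the implied growth is g = r − D₁/P₀.
g = 0.154 − 4.06/36.77 = 0.154 − 0.11042 = 0.04358

4.36%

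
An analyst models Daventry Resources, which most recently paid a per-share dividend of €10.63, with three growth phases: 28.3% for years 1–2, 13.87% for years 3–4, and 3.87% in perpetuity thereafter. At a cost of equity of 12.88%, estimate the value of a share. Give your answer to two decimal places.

Three-stage DDM. Project D₁…D_4; terminal Gordon value at t=4 with g = 0.0387; discount at r = 0.1288.
D_1 = 13.6383
D_2 = 17.4979
D_3 = 19.9249
D_4 = 22.6885
TV_4 = 23.5665/(0.1288−0.0387) = 261.5595
P₀ = Σ Dₜ/(1+r)ᵗ + TV_4/(1+r)^4 = 214.7449

€214.74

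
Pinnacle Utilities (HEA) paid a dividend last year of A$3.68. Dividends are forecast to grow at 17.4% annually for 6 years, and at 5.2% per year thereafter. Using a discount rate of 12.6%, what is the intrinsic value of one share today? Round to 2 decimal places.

A$92.82

Two-stage DDM. Project D₁…D_6 at 0.174, terminal growth 0.052, discount at r = 0.126.
D_1 = 4.3203
D_2 = 5.0721
D_3 = 5.9546
D_4 = 6.9907
D_5 = 8.2071
D_6 = 9.6351
Terminal value at t=6: TV = D_7/(r−g) = 10.1361/(0.126−0.052) = 136.9747
P₀ = 4.3203/(1+0.126)^1 + 5.0721/(1+0.126)^2 + 5.9546/(1+0.126)^3 + 6.9907/(1+0.126)^4 + 8.2071/(1+0.126)^5 + 9.6351/(1+0.126)^6 + 136.9747/(1+0.126)^6 = 92.8250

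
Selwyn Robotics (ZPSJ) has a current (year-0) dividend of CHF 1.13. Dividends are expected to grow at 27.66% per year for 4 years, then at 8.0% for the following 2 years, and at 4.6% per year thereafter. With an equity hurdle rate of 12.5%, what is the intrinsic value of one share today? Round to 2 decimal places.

CHF 32.65

Three-stage DDM. Project D₁…D_6; terminal Gordon value at t=6 with g = 0.046; discount at r = 0.125.
D_1 = 1.4426
D_2 = 1.8416
D_3 = 2.3509
D_4 = 3.0012
D_5 = 3.2413
D_6 = 3.5006
TV_6 = 3.6617/(0.125−0.046) = 46.3500
P₀ = Σ Dₜ/(1+r)ᵗ + TV_6/(1+r)^6 = 32.6507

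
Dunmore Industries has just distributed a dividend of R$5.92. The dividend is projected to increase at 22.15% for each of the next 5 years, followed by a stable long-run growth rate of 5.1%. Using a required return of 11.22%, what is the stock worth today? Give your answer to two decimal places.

R$202.01

Two-stage DDM. Project D₁…D_5 at 0.2215, terminal growth 0.051, discount at r = 0.1122.
D_1 = 7.2313
D_2 = 8.8330
D_3 = 10.7895
D_4 = 13.1794
D_5 = 16.0986
Terminal value at t=5: TV = D_6/(r−g) = 16.9197/(0.1122−0.051) = 276.4651
P₀ = 7.2313/(1+0.1122)^1 + 8.8330/(1+0.1122)^2 + 10.7895/(1+0.1122)^3 + 13.1794/(1+0.1122)^4 + 16.0986/(1+0.1122)^5 + 276.4651/(1+0.1122)^5 = 202.0101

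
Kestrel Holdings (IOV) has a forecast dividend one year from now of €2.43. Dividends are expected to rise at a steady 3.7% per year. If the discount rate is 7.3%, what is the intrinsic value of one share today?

€67.50

Gordon growth model: P₀ = D₁/(r − g), with D₁ = 2.43 given directly.
P₀ = 2.4300 / (0.073 − 0.037) = 2.4300 / 0.036 = 67.5000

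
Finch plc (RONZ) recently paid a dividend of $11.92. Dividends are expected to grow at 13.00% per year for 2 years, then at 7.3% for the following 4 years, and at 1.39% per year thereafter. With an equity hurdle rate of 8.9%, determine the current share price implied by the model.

Three-stage DDM. Project D₁…D_6; terminal Gordon value at t=6 with g = 0.0139; discount at r = 0.089.
D_1 = 13.4696
D_2 = 15.2206
D_3 = 16.3318
D_4 = 17.5240
D_5 = 18.8032
D_6 = 20.1759
TV_6 = 20.4563/(0.089−0.0139) = 272.3875
P₀ = Σ Dₜ/(1+r)ᵗ + TV_6/(1+r)^6 = 237.9956

$238.00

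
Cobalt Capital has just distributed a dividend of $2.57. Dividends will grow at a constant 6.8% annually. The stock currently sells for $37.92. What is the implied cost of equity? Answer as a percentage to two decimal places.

14.04%

Rearranging the constant-growth DDM: r = D₁/P₀ + g.
D₁ = 2.57 × (1 + 0.068) = 2.7448.
r = 2.7448 / 37.92 + 0.068 = 0.07238 + 0.068 = 0.14038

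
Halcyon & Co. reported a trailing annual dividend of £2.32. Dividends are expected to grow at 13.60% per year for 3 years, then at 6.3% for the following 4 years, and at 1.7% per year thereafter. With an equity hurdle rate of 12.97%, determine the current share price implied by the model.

Three-stage DDM. Project D₁…D_7; terminal Gordon value at t=7 with g = 0.017; discount at r = 0.1297.
D_1 = 2.6355
D_2 = 2.9940
D_3 = 3.4011
D_4 = 3.6154
D_5 = 3.8432
D_6 = 4.0853
D_7 = 4.3427
TV_7 = 4.4165/(0.1297−0.017) = 39.1880
P₀ = Σ Dₜ/(1+r)ᵗ + TV_7/(1+r)^7 = 31.8493

£31.85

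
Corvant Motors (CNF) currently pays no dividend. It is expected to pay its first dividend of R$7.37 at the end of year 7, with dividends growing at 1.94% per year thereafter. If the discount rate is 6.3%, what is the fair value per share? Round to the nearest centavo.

R$117.16

Deferred-dividend DDM. At t=6 the remaining stream is a growing perpetuity with first payment D_7 = 7.37.
V_6 = D_7/(r−g) = 7.37/(0.063−0.0194) = 169.0367
P₀ = V_6/(1+r)^6 = 169.0367/(1+0.063)^6 = 117.1606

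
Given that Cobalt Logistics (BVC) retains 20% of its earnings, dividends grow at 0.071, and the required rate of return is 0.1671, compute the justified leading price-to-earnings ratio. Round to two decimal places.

8.32

Payout ratio b = 1 − 0.20 = 0.80.
Justified leading P/E = b/(r−g) = 0.80/(0.1671−0.071) = 8.3247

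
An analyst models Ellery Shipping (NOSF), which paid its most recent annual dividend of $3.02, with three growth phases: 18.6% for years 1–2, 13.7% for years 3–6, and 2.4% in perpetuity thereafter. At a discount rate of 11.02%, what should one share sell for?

$66.35

Three-stage DDM. Project D₁…D_6; terminal Gordon value at t=6 with g = 0.024; discount at r = 0.1102.
D_1 = 3.5817
D_2 = 4.2479
D_3 = 4.8299
D_4 = 5.4916
D_5 = 6.2439
D_6 = 7.0993
TV_6 = 7.2697/(0.1102−0.024) = 84.3356
P₀ = Σ Dₜ/(1+r)ᵗ + TV_6/(1+r)^6 = 66.3513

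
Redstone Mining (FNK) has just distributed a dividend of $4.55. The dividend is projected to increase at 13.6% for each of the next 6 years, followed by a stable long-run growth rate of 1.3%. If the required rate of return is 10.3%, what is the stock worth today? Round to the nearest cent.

$91.43

Two-stage DDM. Project D₁…D_6 at 0.136, terminal growth 0.013, discount at r = 0.103.
D_1 = 5.1688
D_2 = 5.8718
D_3 = 6.6703
D_4 = 7.5775
D_5 = 8.6080
D_6 = 9.7787
Terminal value at t=6: TV = D_7/(r−g) = 9.9058/(0.103−0.013) = 110.0648
P₀ = 5.1688/(1+0.103)^1 + 5.8718/(1+0.103)^2 + 6.6703/(1+0.103)^3 + 7.5775/(1+0.103)^4 + 8.6080/(1+0.103)^5 + 9.7787/(1+0.103)^6 + 110.0648/(1+0.103)^6 = 91.4273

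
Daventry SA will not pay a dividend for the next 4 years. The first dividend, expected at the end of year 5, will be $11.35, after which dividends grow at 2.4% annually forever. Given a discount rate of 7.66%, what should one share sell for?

$160.62

Deferred-dividend DDM. At t=4 the remaining stream is a growing perpetuity with first payment D_5 = 11.35.
V_4 = D_5/(r−g) = 11.35/(0.0766−0.024) = 215.7795
P₀ = V_4/(1+r)^4 = 215.7795/(1+0.0766)^4 = 160.6174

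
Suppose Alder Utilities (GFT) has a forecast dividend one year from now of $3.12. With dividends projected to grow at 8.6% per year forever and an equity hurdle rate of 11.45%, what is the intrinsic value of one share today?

$109.47

Gordon growth model: P₀ = D₁/(r − g), with D₁ = 3.12 given directly.
P₀ = 3.1200 / (0.1145 − 0.086) = 3.1200 / 0.0285 = 109.4737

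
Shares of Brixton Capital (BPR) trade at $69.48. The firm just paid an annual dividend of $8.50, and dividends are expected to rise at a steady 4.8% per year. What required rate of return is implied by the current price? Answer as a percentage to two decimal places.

17.62%

Rearranging the constant-growth DDM: r = D₁/P₀ + g.
D₁ = 8.50 × (1 + 0.048) = 8.9080.
r = 8.9080 / 69.48 + 0.048 = 0.12821 + 0.048 = 0.17621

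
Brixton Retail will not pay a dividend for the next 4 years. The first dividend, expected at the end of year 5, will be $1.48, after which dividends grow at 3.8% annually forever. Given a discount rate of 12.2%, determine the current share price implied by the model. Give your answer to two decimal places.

$11.12

Deferred-dividend DDM. At t=4 the remaining stream is a growing perpetuity with first payment D_5 = 1.48.
V_4 = D_5/(r−g) = 1.48/(0.122−0.038) = 17.6190
P₀ = V_4/(1+r)^4 = 17.6190/(1+0.122)^4 = 11.1176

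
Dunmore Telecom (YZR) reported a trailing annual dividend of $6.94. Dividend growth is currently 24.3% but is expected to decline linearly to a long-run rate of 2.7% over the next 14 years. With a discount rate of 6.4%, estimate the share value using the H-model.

H-model: P₀ = D₀[(1+g_L) + H(g_S−g_L)]/(r−g_L), with H = 14/2 = 7.
P₀ = 6.94 × [(1+0.027) + 7×(0.243−0.027)] / (0.064−0.027)
   = 6.94 × 2.5390 / 0.037 = 476.2341

$476.23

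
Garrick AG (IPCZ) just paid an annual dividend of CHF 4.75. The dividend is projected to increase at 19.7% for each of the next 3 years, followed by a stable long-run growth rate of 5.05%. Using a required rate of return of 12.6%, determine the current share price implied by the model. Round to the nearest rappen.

CHF 95.52

Two-stage DDM. Project D₁…D_3 at 0.197, terminal growth 0.0505, discount at r = 0.126.
D_1 = 5.6858
D_2 = 6.8058
D_3 = 8.1466
Terminal value at t=3: TV = D_4/(r−g) = 8.5580/(0.126−0.0505) = 113.3510
P₀ = 5.6858/(1+0.126)^1 + 6.8058/(1+0.126)^2 + 8.1466/(1+0.126)^3 + 113.3510/(1+0.126)^3 = 95.5219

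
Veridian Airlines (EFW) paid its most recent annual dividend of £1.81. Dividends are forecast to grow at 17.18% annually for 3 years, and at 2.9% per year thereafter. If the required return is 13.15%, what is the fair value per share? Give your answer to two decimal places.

£26.01

Two-stage DDM. Project D₁…D_3 at 0.1718, terminal growth 0.029, discount at r = 0.1315.
D_1 = 2.1210
D_2 = 2.4853
D_3 = 2.9123
Terminal value at t=3: TV = D_4/(r−g) = 2.9968/(0.1315−0.029) = 29.2368
P₀ = 2.1210/(1+0.1315)^1 + 2.4853/(1+0.1315)^2 + 2.9123/(1+0.1315)^3 + 29.2368/(1+0.1315)^3 = 26.0082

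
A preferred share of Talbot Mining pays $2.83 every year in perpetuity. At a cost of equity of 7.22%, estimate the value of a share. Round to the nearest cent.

$39.20

Zero-growth DDM (perpetuity): P₀ = D/r = 2.83 / 0.0722 = 39.1967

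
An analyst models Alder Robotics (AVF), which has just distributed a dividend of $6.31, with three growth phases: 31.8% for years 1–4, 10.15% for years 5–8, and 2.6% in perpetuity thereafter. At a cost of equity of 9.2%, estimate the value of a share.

$311.53

Three-stage DDM. Project D₁…D_8; terminal Gordon value at t=8 with g = 0.026; discount at r = 0.092.
D_1 = 8.3166
D_2 = 10.9613
D_3 = 14.4469
D_4 = 19.0411
D_5 = 20.9737
D_6 = 23.1026
D_7 = 25.4475
D_8 = 28.0304
TV_8 = 28.7592/(0.092−0.026) = 435.7450
P₀ = Σ Dₜ/(1+r)ᵗ + TV_8/(1+r)^8 = 311.5327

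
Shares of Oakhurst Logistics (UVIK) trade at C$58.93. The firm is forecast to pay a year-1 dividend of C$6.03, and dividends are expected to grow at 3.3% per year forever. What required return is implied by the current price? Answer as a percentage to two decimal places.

Rearranging the constant-growth DDM: r = D₁/P₀ + g.
r = 6.0300 / 58.93 + 0.033 = 0.10232 + 0.033 = 0.13532

13.53%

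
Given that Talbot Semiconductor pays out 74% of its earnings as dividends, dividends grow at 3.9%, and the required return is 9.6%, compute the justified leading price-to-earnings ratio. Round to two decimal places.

12.98

Justified leading P/E = b/(r−g) = 0.74/(0.096−0.039) = 12.9825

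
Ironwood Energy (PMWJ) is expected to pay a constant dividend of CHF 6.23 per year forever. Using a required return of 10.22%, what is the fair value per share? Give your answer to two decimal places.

Zero-growth DDM (perpetuity): P₀ = D/r = 6.23 / 0.1022 = 60.9589

CHF 60.96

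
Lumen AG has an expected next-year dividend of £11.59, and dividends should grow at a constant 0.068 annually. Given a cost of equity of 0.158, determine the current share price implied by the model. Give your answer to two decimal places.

Gordon growth model: P₀ = D₁/(r − g), with D₁ = 11.59 given directly.
P₀ = 11.5900 / (0.158 − 0.068) = 11.5900 / 0.09 = 128.7778

£128.78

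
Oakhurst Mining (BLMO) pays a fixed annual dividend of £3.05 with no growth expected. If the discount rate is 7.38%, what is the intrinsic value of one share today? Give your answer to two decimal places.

Zero-growth DDM (perpetuity): P₀ = D/r = 3.05 / 0.0738 = 41.3279

£41.33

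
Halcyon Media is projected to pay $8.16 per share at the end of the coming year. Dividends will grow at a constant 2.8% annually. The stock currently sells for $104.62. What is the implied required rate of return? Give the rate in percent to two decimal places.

10.60%

Rearranging the constant-growth DDM: r = D₁/P₀ + g.
r = 8.1600 / 104.62 + 0.028 = 0.07800 + 0.028 = 0.10600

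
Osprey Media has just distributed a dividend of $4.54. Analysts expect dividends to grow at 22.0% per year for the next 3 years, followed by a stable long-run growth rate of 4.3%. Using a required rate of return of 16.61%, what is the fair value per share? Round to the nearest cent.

$58.97

Two-stage DDM. Project D₁…D_3 at 0.22, terminal growth 0.043, discount at r = 0.1661.
D_1 = 5.5388
D_2 = 6.7573
D_3 = 8.2439
Terminal value at t=3: TV = D_4/(r−g) = 8.5984/(0.1661−0.043) = 69.8492
P₀ = 5.5388/(1+0.1661)^1 + 6.7573/(1+0.1661)^2 + 8.2439/(1+0.1661)^3 + 69.8492/(1+0.1661)^3 = 58.9692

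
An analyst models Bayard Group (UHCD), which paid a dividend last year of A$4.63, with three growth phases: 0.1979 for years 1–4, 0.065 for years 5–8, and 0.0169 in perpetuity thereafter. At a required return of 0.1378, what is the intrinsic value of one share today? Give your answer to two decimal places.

A$77.17

Three-stage DDM. Project D₁…D_8; terminal Gordon value at t=8 with g = 0.0169; discount at r = 0.1378.
D_1 = 5.5463
D_2 = 6.6439
D_3 = 7.9587
D_4 = 9.5337
D_5 = 10.1534
D_6 = 10.8134
D_7 = 11.5163
D_8 = 12.2648
TV_8 = 12.4721/(0.1378−0.0169) = 103.1605
P₀ = Σ Dₜ/(1+r)ᵗ + TV_8/(1+r)^8 = 77.1652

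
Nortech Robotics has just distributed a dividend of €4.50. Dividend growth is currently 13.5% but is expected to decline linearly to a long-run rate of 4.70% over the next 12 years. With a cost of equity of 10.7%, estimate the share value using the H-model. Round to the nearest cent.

H-model: P₀ = D₀[(1+g_L) + H(g_S−g_L)]/(r−g_L), with H = 12/2 = 6.
P₀ = 4.50 × [(1+0.047) + 6×(0.135−0.047)] / (0.107−0.047)
   = 4.50 × 1.5750 / 0.06 = 118.1250

€118.12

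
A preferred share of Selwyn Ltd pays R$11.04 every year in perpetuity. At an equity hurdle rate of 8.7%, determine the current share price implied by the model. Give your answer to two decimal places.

R$126.90

Zero-growth DDM (perpetuity): P₀ = D/r = 11.04 / 0.087 = 126.8966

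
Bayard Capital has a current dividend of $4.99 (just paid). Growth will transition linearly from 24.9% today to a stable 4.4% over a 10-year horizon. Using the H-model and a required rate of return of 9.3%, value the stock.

$210.70

H-model: P₀ = D₀[(1+g_L) + H(g_S−g_L)]/(r−g_L), with H = 10/2 = 5.
P₀ = 4.99 × [(1+0.044) + 5×(0.249−0.044)] / (0.093−0.044)
   = 4.99 × 2.0690 / 0.049 = 210.7002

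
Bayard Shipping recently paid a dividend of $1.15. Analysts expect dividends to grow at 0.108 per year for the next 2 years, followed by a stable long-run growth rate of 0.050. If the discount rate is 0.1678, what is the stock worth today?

Two-stage DDM. Project D₁…D_2 at 0.108, terminal growth 0.05, discount at r = 0.1678.
D_1 = 1.2742
D_2 = 1.4118
Terminal value at t=2: TV = D_3/(r−g) = 1.4824/(0.1678−0.05) = 12.5841
P₀ = 1.2742/(1+0.1678)^1 + 1.4118/(1+0.1678)^2 + 12.5841/(1+0.1678)^2 = 11.3539

$11.35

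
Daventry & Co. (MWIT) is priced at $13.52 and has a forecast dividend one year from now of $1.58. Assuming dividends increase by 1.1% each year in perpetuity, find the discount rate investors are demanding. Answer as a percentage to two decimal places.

12.79%

Rearranging the constant-growth DDM: r = D₁/P₀ + g.
r = 1.5800 / 13.52 + 0.011 = 0.11686 + 0.011 = 0.12786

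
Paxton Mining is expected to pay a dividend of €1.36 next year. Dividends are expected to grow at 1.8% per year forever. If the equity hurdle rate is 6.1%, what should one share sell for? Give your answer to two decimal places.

€31.63

Gordon growth model: P₀ = D₁/(r − g), with D₁ = 1.36 given directly.
P₀ = 1.3600 / (0.061 − 0.018) = 1.3600 / 0.043 = 31.6279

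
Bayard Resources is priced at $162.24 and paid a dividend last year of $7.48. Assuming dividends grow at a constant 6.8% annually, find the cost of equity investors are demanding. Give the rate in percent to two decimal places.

11.72%

Rearranging the constant-growth DDM: r = D₁/P₀ + g.
D₁ = 7.48 × (1 + 0.068) = 7.9886.
r = 7.9886 / 162.24 + 0.068 = 0.04924 + 0.068 = 0.11724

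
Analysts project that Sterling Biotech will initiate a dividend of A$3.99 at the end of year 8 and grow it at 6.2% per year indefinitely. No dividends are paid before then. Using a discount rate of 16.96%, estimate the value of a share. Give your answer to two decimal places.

A$12.39

Deferred-dividend DDM. At t=7 the remaining stream is a growing perpetuity with first payment D_8 = 3.99.
V_7 = D_8/(r−g) = 3.99/(0.1696−0.062) = 37.0818
P₀ = V_7/(1+r)^7 = 37.0818/(1+0.1696)^7 = 12.3851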